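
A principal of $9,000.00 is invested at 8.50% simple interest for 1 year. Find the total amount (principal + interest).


Total amount formula: A = P(1 + rt) = P + P·r·t
Interest: I = P × r × t = $9,000.00 × 0.085 × 1 = $765.00
A = P + I = $9,000.00 + $765.00 = $9,765.00

A = P + I = P(1 + rt) = $9,765.00


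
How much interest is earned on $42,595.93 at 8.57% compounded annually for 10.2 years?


Compound interest earned = final amount − principal.
A = P(1 + r/n)^(nt) = $42,595.93 × (1 + 0.0857/1)^(1 × 10.2) = $98,539.07
Interest = A − P = $98,539.07 − $42,595.93 = $55,943.14

Interest = A - P = $55,943.14


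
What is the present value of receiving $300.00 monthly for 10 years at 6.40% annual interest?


Present value of an ordinary annuity: PV = PMT × (1 − (1 + r)^(−n)) / r
Monthly rate r = 0.064/12 ≈ 0.00533333, n = 120
PV = $300.00 × (1 − (1 + 0.064/12)^(−120)) / (0.064/12)
PV = $300.00 × 88.464391
PV = $26,539.32

PV = PMT × (1-(1+r)^(-n))/r = $26,539.32


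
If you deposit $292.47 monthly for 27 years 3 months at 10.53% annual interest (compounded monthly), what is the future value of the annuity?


Future value of an ordinary annuity: FV = PMT × ((1 + r)^n − 1) / r
Monthly rate r = 0.1053/12 = 0.008775, n = 327
FV = $292.47 × ((1 + 0.1053/12)^327 − 1) / (0.1053/12)
FV = $292.47 × 1869.815285
FV = $546,864.88

FV = PMT × ((1+r)^n - 1)/r = $546,864.88


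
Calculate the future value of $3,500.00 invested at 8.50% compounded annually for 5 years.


Compound interest formula: A = P(1 + r/n)^(nt)
A = $3,500.00 × (1 + 0.085/1)^(1 × 5)
Growth factor: (1 + 0.085/1)^5 = 1.503657
A = $3,500.00 × 1.503657
A = $5,262.80

A = P(1 + r/n)^(nt) = $5,262.80


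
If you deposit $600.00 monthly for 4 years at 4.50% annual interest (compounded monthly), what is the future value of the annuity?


Future value of an ordinary annuity: FV = PMT × ((1 + r)^n − 1) / r
Monthly rate r = 0.045/12 = 0.00375, n = 48
FV = $600.00 × ((1 + 0.045/12)^48 − 1) / (0.045/12)
FV = $600.00 × 52.483834
FV = $31,490.30

FV = PMT × ((1+r)^n - 1)/r = $31,490.30


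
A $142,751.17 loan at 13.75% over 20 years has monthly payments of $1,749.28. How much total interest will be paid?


Total paid over the life of the loan = PMT × n.
Total paid = $1,749.28 × 240 = $419,827.20
Total interest = total paid − principal = $419,827.20 − $142,751.17 = $277,076.03

Total interest = (PMT × n) - PV = $277,076.03


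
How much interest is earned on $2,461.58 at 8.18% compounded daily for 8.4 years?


Compound interest earned = final amount − principal.
A = P(1 + r/n)^(nt) = $2,461.58 × (1 + 0.0818/365)^(365 × 8.4) = $4,893.20
Interest = A − P = $4,893.20 − $2,461.58 = $2,431.62

Interest = A - P = $2,431.62


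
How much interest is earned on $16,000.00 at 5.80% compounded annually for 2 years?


Compound interest earned = final amount − principal.
A = P(1 + r/n)^(nt) = $16,000.00 × (1 + 0.058/1)^(1 × 2) = $17,909.82
Interest = A − P = $17,909.82 − $16,000.00 = $1,909.82

Interest = A - P = $1,909.82


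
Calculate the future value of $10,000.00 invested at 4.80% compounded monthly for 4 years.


Compound interest formula: A = P(1 + r/n)^(nt)
A = $10,000.00 × (1 + 0.048/12)^(12 × 4)
Growth factor: (1 + 0.048/12)^48 = 1.211207
A = $10,000.00 × 1.211207
A = $12,112.07

A = P(1 + r/n)^(nt) = $12,112.07


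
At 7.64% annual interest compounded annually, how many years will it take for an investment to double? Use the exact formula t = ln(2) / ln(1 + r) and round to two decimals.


Doubling condition: (1 + r)^t = 2
Take ln of both sides: t × ln(1 + r) = ln(2)
t = ln(2) / ln(1 + r)
t = 0.693147 / 0.073622
t = 9.41

t = ln(2) / ln(1 + r) = 9.41 years


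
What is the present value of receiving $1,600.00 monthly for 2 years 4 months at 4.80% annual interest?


Present value of an ordinary annuity: PV = PMT × (1 − (1 + r)^(−n)) / r
Monthly rate r = 0.048/12 = 0.004, n = 28
PV = $1,600.00 × (1 − (1 + 0.048/12)^(−28)) / (0.048/12)
PV = $1,600.00 × 26.4389967
PV = $42,302.39

PV = PMT × (1-(1+r)^(-n))/r = $42,302.39


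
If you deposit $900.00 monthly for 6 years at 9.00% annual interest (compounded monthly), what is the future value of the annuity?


Future value of an ordinary annuity: FV = PMT × ((1 + r)^n − 1) / r
Monthly rate r = 0.09/12 = 0.0075, n = 72
FV = $900.00 × ((1 + 0.09/12)^72 − 1) / (0.09/12)
FV = $900.00 × 95.0070276
FV = $85,506.32

FV = PMT × ((1+r)^n - 1)/r = $85,506.32


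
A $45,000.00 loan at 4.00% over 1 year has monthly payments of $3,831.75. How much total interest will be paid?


Total paid over the life of the loan = PMT × n.
Total paid = $3,831.75 × 12 = $45,981.00
Total interest = total paid − principal = $45,981.00 − $45,000.00 = $981.00

Total interest = (PMT × n) - PV = $981.00


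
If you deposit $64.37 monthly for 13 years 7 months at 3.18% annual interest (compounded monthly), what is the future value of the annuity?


Future value of an ordinary annuity: FV = PMT × ((1 + r)^n − 1) / r
Monthly rate r = 0.0318/12 = 0.00265, n = 163
FV = $64.37 × ((1 + 0.0318/12)^163 − 1) / (0.0318/12)
FV = $64.37 × 203.539005
FV = $13,101.81

FV = PMT × ((1+r)^n - 1)/r = $13,101.81


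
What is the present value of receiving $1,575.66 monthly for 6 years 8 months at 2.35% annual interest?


Present value of an ordinary annuity: PV = PMT × (1 − (1 + r)^(−n)) / r
Monthly rate r = 0.0235/12 ≈ 0.00195833, n = 80
PV = $1,575.66 × (1 − (1 + 0.0235/12)^(−80)) / (0.0235/12)
PV = $1,575.66 × 73.981274
PV = $116,569.33

PV = PMT × (1-(1+r)^(-n))/r = $116,569.33


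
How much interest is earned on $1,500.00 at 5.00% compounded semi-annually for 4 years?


Compound interest earned = final amount − principal.
A = P(1 + r/n)^(nt) = $1,500.00 × (1 + 0.05/2)^(2 × 4) = $1,827.60
Interest = A − P = $1,827.60 − $1,500.00 = $327.60

Interest = A - P = $327.60


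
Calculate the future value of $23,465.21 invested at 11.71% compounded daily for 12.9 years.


Compound interest formula: A = P(1 + r/n)^(nt)
A = $23,465.21 × (1 + 0.1171/365)^(365 × 12.9)
Growth factor: (1 + 0.1171/365)^4708.5 = 4.528305
A = $23,465.21 × 4.528305
A = $106,257.63

A = P(1 + r/n)^(nt) = $106,257.63


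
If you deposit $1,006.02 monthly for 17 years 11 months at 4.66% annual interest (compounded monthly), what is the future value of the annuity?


Future value of an ordinary annuity: FV = PMT × ((1 + r)^n − 1) / r
Monthly rate r = 0.0466/12 ≈ 0.00388333, n = 215
FV = $1,006.02 × ((1 + 0.0466/12)^215 − 1) / (0.0466/12)
FV = $1,006.02 × 334.995335
FV = $337,012.01

FV = PMT × ((1+r)^n - 1)/r = $337,012.01


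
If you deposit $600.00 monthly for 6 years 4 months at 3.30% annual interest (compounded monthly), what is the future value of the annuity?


Future value of an ordinary annuity: FV = PMT × ((1 + r)^n − 1) / r
Monthly rate r = 0.033/12 = 0.00275, n = 76
FV = $600.00 × ((1 + 0.033/12)^76 − 1) / (0.033/12)
FV = $600.00 × 84.396918
FV = $50,638.15

FV = PMT × ((1+r)^n - 1)/r = $50,638.15


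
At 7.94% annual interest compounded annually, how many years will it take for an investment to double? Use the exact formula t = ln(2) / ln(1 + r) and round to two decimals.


Doubling condition: (1 + r)^t = 2
Take ln of both sides: t × ln(1 + r) = ln(2)
t = ln(2) / ln(1 + r)
t = 0.693147 / 0.076405
t = 9.07

t = ln(2) / ln(1 + r) = 9.07 years


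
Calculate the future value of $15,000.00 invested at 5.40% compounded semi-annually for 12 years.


Compound interest formula: A = P(1 + r/n)^(nt)
A = $15,000.00 × (1 + 0.054/2)^(2 × 12)
Growth factor: (1 + 0.054/2)^24 = 1.8953554
A = $15,000.00 × 1.8953554
A = $28,430.33

A = P(1 + r/n)^(nt) = $28,430.33


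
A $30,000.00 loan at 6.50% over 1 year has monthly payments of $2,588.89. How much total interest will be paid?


Total paid over the life of the loan = PMT × n.
Total paid = $2,588.89 × 12 = $31,066.68
Total interest = total paid − principal = $31,066.68 − $30,000.00 = $1,066.68

Total interest = (PMT × n) - PV = $1,066.68


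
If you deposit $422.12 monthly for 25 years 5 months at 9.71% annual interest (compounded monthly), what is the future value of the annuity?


Future value of an ordinary annuity: FV = PMT × ((1 + r)^n − 1) / r
Monthly rate r = 0.0971/12 ≈ 0.00809167, n = 305
FV = $422.12 × ((1 + 0.0971/12)^305 − 1) / (0.0971/12)
FV = $422.12 × 1320.091430
FV = $557,236.99

FV = PMT × ((1+r)^n - 1)/r = $557,236.99


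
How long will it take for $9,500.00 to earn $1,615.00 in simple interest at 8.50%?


Rearrange the simple interest formula for t:
I = P × r × t  ⇒  t = I / (P × r)
t = $1,615.00 / ($9,500.00 × 0.085)
t = 2

t = I/(P×r) = 2 years


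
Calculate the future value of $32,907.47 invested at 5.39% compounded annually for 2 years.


Compound interest formula: A = P(1 + r/n)^(nt)
A = $32,907.47 × (1 + 0.0539/1)^(1 × 2)
Growth factor: (1 + 0.0539/1)^2 = 1.1107052
A = $32,907.47 × 1.1107052
A = $36,550.50

A = P(1 + r/n)^(nt) = $36,550.50


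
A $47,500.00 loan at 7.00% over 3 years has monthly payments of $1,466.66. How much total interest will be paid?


Total paid over the life of the loan = PMT × n.
Total paid = $1,466.66 × 36 = $52,799.76
Total interest = total paid − principal = $52,799.76 − $47,500.00 = $5,299.76

Total interest = (PMT × n) - PV = $5,299.76


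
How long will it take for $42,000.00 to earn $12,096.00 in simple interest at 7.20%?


Rearrange the simple interest formula for t:
I = P × r × t  ⇒  t = I / (P × r)
t = $12,096.00 / ($42,000.00 × 0.072)
t = 4

t = I/(P×r) = 4 years


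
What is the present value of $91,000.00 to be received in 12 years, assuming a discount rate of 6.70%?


Present value formula: PV = FV / (1 + r)^t
PV = $91,000.00 / (1 + 0.067)^12
PV = $91,000.00 / 2.177575
PV = $41,789.61

PV = FV / (1 + r)^t = $41,789.61


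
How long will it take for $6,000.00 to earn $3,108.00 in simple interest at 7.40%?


Rearrange the simple interest formula for t:
I = P × r × t  ⇒  t = I / (P × r)
t = $3,108.00 / ($6,000.00 × 0.074)
t = 7

t = I/(P×r) = 7 years


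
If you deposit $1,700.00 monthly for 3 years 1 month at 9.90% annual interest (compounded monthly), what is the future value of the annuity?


Future value of an ordinary annuity: FV = PMT × ((1 + r)^n − 1) / r
Monthly rate r = 0.099/12 = 0.00825, n = 37
FV = $1,700.00 × ((1 + 0.099/12)^37 − 1) / (0.099/12)
FV = $1,700.00 × 43.062542
FV = $73,206.32

FV = PMT × ((1+r)^n - 1)/r = $73,206.32


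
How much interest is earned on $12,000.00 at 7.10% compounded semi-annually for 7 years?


Compound interest earned = final amount − principal.
A = P(1 + r/n)^(nt) = $12,000.00 × (1 + 0.071/2)^(2 × 7) = $19,556.12
Interest = A − P = $19,556.12 − $12,000.00 = $7,556.12

Interest = A - P = $7,556.12


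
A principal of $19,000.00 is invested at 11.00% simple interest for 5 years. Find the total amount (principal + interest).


Total amount formula: A = P(1 + rt) = P + P·r·t
Interest: I = P × r × t = $19,000.00 × 0.11 × 5 = $10,450.00
A = P + I = $19,000.00 + $10,450.00 = $29,450.00

A = P + I = P(1 + rt) = $29,450.00


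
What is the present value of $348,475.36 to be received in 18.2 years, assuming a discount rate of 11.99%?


Present value formula: PV = FV / (1 + r)^t
PV = $348,475.36 / (1 + 0.1199)^18.2
PV = $348,475.36 / 7.853482
PV = $44,372.08

PV = FV / (1 + r)^t = $44,372.08


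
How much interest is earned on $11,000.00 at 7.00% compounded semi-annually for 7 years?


Compound interest earned = final amount − principal.
A = P(1 + r/n)^(nt) = $11,000.00 × (1 + 0.07/2)^(2 × 7) = $17,805.64
Interest = A − P = $17,805.64 − $11,000.00 = $6,805.64

Interest = A - P = $6,805.64


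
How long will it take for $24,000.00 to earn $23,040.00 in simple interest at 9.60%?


Rearrange the simple interest formula for t:
I = P × r × t  ⇒  t = I / (P × r)
t = $23,040.00 / ($24,000.00 × 0.096)
t = 10

t = I/(P×r) = 10 years


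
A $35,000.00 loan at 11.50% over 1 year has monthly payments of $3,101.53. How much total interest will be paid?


Total paid over the life of the loan = PMT × n.
Total paid = $3,101.53 × 12 = $37,218.36
Total interest = total paid − principal = $37,218.36 − $35,000.00 = $2,218.36

Total interest = (PMT × n) - PV = $2,218.36


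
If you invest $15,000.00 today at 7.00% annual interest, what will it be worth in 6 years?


Future value formula: FV = PV × (1 + r)^t
FV = $15,000.00 × (1 + 0.07)^6
FV = $15,000.00 × 1.5007304
FV = $22,510.96

FV = PV × (1 + r)^t = $22,510.96


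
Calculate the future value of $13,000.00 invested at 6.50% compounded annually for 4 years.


Compound interest formula: A = P(1 + r/n)^(nt)
A = $13,000.00 × (1 + 0.065/1)^(1 × 4)
Growth factor: (1 + 0.065/1)^4 = 1.286466
A = $13,000.00 × 1.286466
A = $16,724.06

A = P(1 + r/n)^(nt) = $16,724.06


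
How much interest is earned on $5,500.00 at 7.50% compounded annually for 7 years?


Compound interest earned = final amount − principal.
A = P(1 + r/n)^(nt) = $5,500.00 × (1 + 0.075/1)^(1 × 7) = $9,124.77
Interest = A − P = $9,124.77 − $5,500.00 = $3,624.77

Interest = A - P = $3,624.77


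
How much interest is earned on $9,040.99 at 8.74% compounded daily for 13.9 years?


Compound interest earned = final amount − principal.
A = P(1 + r/n)^(nt) = $9,040.99 × (1 + 0.0874/365)^(365 × 13.9) = $30,462.10
Interest = A − P = $30,462.10 − $9,040.99 = $21,421.11

Interest = A - P = $21,421.11


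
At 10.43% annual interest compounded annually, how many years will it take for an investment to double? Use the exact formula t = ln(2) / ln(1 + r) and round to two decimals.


Doubling condition: (1 + r)^t = 2
Take ln of both sides: t × ln(1 + r) = ln(2)
t = ln(2) / ln(1 + r)
t = 0.693147 / 0.099212
t = 6.99

t = ln(2) / ln(1 + r) = 6.99 years


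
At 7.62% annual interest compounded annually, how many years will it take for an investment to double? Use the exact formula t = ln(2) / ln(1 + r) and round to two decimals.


Doubling condition: (1 + r)^t = 2
Take ln of both sides: t × ln(1 + r) = ln(2)
t = ln(2) / ln(1 + r)
t = 0.693147 / 0.073436
t = 9.44

t = ln(2) / ln(1 + r) = 9.44 years


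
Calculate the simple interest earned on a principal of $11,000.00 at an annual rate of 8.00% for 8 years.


Simple interest formula: I = P × r × t
I = $11,000.00 × 0.08 × 8
I = $7,040.00

I = P × r × t = $7,040.00


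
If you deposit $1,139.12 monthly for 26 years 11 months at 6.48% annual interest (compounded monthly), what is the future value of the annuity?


Future value of an ordinary annuity: FV = PMT × ((1 + r)^n − 1) / r
Monthly rate r = 0.0648/12 = 0.0054, n = 323
FV = $1,139.12 × ((1 + 0.0648/12)^323 − 1) / (0.0648/12)
FV = $1,139.12 × 869.358968
FV = $990,304.19

FV = PMT × ((1+r)^n - 1)/r = $990,304.19


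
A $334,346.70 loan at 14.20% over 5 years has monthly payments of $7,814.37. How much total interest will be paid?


Total paid over the life of the loan = PMT × n.
Total paid = $7,814.37 × 60 = $468,862.20
Total interest = total paid − principal = $468,862.20 − $334,346.70 = $134,515.50

Total interest = (PMT × n) - PV = $134,515.50


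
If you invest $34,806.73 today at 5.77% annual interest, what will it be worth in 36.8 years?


Future value formula: FV = PV × (1 + r)^t
FV = $34,806.73 × (1 + 0.0577)^36.8
FV = $34,806.73 × 7.880253
FV = $274,285.84

FV = PV × (1 + r)^t = $274,285.84


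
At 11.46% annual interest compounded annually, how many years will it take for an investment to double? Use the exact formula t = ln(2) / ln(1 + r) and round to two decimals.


Doubling condition: (1 + r)^t = 2
Take ln of both sides: t × ln(1 + r) = ln(2)
t = ln(2) / ln(1 + r)
t = 0.693147 / 0.108496
t = 6.39

t = ln(2) / ln(1 + r) = 6.39 years


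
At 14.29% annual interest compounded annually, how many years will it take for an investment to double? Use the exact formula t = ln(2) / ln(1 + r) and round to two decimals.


Doubling condition: (1 + r)^t = 2
Take ln of both sides: t × ln(1 + r) = ln(2)
t = ln(2) / ln(1 + r)
t = 0.693147 / 0.133569
t = 5.19

t = ln(2) / ln(1 + r) = 5.19 years


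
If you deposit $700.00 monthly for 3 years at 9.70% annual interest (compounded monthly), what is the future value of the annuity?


Future value of an ordinary annuity: FV = PMT × ((1 + r)^n − 1) / r
Monthly rate r = 0.097/12 ≈ 0.00808333, n = 36
FV = $700.00 × ((1 + 0.097/12)^36 − 1) / (0.097/12)
FV = $700.00 × 41.591820
FV = $29,114.27

FV = PMT × ((1+r)^n - 1)/r = $29,114.27


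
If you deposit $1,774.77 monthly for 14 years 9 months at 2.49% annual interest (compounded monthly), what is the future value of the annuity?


Future value of an ordinary annuity: FV = PMT × ((1 + r)^n − 1) / r
Monthly rate r = 0.0249/12 = 0.002075, n = 177
FV = $1,774.77 × ((1 + 0.0249/12)^177 − 1) / (0.0249/12)
FV = $1,774.77 × 213.612346
FV = $379,112.78

FV = PMT × ((1+r)^n - 1)/r = $379,112.78


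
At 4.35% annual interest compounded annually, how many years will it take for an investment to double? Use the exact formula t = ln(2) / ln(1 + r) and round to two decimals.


Doubling condition: (1 + r)^t = 2
Take ln of both sides: t × ln(1 + r) = ln(2)
t = ln(2) / ln(1 + r)
t = 0.693147 / 0.042580
t = 16.28

t = ln(2) / ln(1 + r) = 16.28 years


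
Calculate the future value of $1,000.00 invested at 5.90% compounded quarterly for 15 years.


Compound interest formula: A = P(1 + r/n)^(nt)
A = $1,000.00 × (1 + 0.059/4)^(4 × 15)
Growth factor: (1 + 0.059/4)^60 = 2.407374
A = $1,000.00 × 2.407374
A = $2,407.37

A = P(1 + r/n)^(nt) = $2,407.37


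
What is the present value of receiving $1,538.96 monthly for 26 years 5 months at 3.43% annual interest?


Present value of an ordinary annuity: PV = PMT × (1 − (1 + r)^(−n)) / r
Monthly rate r = 0.0343/12 ≈ 0.00285833, n = 317
PV = $1,538.96 × (1 − (1 + 0.0343/12)^(−317)) / (0.0343/12)
PV = $1,538.96 × 208.295113
PV = $320,557.85

PV = PMT × (1-(1+r)^(-n))/r = $320,557.85


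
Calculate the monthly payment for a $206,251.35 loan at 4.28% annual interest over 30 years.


Loan payment formula: PMT = PV × r / (1 − (1 + r)^(−n))
Monthly rate r = 0.0428/12 ≈ 0.00356667, n = 360 months
Denominator: 1 − (1 + 0.0428/12)^(−360) = 0.722439
PMT = $206,251.35 × (0.0428/12) / 0.722439
PMT = $1,018.26 per month

PMT = PV × r / (1-(1+r)^(-n)) = $1,018.26/month


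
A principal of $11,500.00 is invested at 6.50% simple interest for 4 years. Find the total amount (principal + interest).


Total amount formula: A = P(1 + rt) = P + P·r·t
Interest: I = P × r × t = $11,500.00 × 0.065 × 4 = $2,990.00
A = P + I = $11,500.00 + $2,990.00 = $14,490.00

A = P + I = P(1 + rt) = $14,490.00


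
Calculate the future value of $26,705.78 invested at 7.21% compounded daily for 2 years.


Compound interest formula: A = P(1 + r/n)^(nt)
A = $26,705.78 × (1 + 0.0721/365)^(365 × 2)
Growth factor: (1 + 0.0721/365)^730 = 1.1550987
A = $26,705.78 × 1.1550987
A = $30,847.81

A = P(1 + r/n)^(nt) = $30,847.81


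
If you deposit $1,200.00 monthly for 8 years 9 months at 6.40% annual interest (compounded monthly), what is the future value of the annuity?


Future value of an ordinary annuity: FV = PMT × ((1 + r)^n − 1) / r
Monthly rate r = 0.064/12 ≈ 0.00533333, n = 105
FV = $1,200.00 × ((1 + 0.064/12)^105 − 1) / (0.064/12)
FV = $1,200.00 × 140.263005
FV = $168,315.61

FV = PMT × ((1+r)^n - 1)/r = $168,315.61


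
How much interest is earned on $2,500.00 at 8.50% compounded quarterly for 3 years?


Compound interest earned = final amount − principal.
A = P(1 + r/n)^(nt) = $2,500.00 × (1 + 0.085/4)^(4 × 3) = $3,217.55
Interest = A − P = $3,217.55 − $2,500.00 = $717.55

Interest = A - P = $717.55


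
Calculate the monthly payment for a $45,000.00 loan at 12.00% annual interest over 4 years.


Loan payment formula: PMT = PV × r / (1 − (1 + r)^(−n))
Monthly rate r = 0.12/12 = 0.01, n = 48 months
Denominator: 1 − (1 + 0.12/12)^(−48) = 0.379740
PMT = $45,000.00 × (0.12/12) / 0.379740
PMT = $1,185.02 per month

PMT = PV × r / (1-(1+r)^(-n)) = $1,185.02/month


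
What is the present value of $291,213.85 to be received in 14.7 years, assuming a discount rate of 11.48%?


Present value formula: PV = FV / (1 + r)^t
PV = $291,213.85 / (1 + 0.1148)^14.7
PV = $291,213.85 / 4.940778
PV = $58,940.89

PV = FV / (1 + r)^t = $58,940.89


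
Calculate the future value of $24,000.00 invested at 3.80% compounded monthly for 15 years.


Compound interest formula: A = P(1 + r/n)^(nt)
A = $24,000.00 × (1 + 0.038/12)^(12 × 15)
Growth factor: (1 + 0.038/12)^180 = 1.7666753
A = $24,000.00 × 1.7666753
A = $42,400.21

A = P(1 + r/n)^(nt) = $42,400.21


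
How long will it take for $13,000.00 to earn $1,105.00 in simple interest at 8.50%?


Rearrange the simple interest formula for t:
I = P × r × t  ⇒  t = I / (P × r)
t = $1,105.00 / ($13,000.00 × 0.085)
t = 1

t = I/(P×r) = 1 year


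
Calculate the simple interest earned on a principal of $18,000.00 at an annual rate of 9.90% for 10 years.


Simple interest formula: I = P × r × t
I = $18,000.00 × 0.099 × 10
I = $17,820.00

I = P × r × t = $17,820.00


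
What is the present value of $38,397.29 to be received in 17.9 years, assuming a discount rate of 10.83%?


Present value formula: PV = FV / (1 + r)^t
PV = $38,397.29 / (1 + 0.1083)^17.9
PV = $38,397.29 / 6.300373
PV = $6,094.45

PV = FV / (1 + r)^t = $6,094.45


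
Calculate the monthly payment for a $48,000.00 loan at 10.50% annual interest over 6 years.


Loan payment formula: PMT = PV × r / (1 − (1 + r)^(−n))
Monthly rate r = 0.105/12 = 0.00875, n = 72 months
Denominator: 1 − (1 + 0.105/12)^(−72) = 0.465947
PMT = $48,000.00 × (0.105/12) / 0.465947
PMT = $901.39 per month

PMT = PV × r / (1-(1+r)^(-n)) = $901.39/month


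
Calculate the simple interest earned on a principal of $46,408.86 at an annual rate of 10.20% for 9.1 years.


Simple interest formula: I = P × r × t
I = $46,408.86 × 0.102 × 9.1
I = $43,076.70

I = P × r × t = $43,076.70


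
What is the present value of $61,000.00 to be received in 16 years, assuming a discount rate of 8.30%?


Present value formula: PV = FV / (1 + r)^t
PV = $61,000.00 / (1 + 0.083)^16
PV = $61,000.00 / 3.581420
PV = $17,032.35

PV = FV / (1 + r)^t = $17,032.35


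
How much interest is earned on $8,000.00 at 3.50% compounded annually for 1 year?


Compound interest earned = final amount − principal.
A = P(1 + r/n)^(nt) = $8,000.00 × (1 + 0.035/1)^(1 × 1) = $8,280.00
Interest = A − P = $8,280.00 − $8,000.00 = $280.00

Interest = A - P = $280.00


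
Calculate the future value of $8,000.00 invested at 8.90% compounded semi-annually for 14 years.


Compound interest formula: A = P(1 + r/n)^(nt)
A = $8,000.00 × (1 + 0.089/2)^(2 × 14)
Growth factor: (1 + 0.089/2)^28 = 3.384047
A = $8,000.00 × 3.384047
A = $27,072.38

A = P(1 + r/n)^(nt) = $27,072.38


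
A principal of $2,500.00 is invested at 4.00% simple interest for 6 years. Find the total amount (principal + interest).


Total amount formula: A = P(1 + rt) = P + P·r·t
Interest: I = P × r × t = $2,500.00 × 0.04 × 6 = $600.00
A = P + I = $2,500.00 + $600.00 = $3,100.00

A = P + I = P(1 + rt) = $3,100.00


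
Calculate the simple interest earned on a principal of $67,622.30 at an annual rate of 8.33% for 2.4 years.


Simple interest formula: I = P × r × t
I = $67,622.30 × 0.0833 × 2.4
I = $13,519.05

I = P × r × t = $13,519.05


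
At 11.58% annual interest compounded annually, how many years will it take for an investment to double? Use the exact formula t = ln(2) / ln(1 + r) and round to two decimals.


Doubling condition: (1 + r)^t = 2
Take ln of both sides: t × ln(1 + r) = ln(2)
t = ln(2) / ln(1 + r)
t = 0.693147 / 0.109572
t = 6.33

t = ln(2) / ln(1 + r) = 6.33 years


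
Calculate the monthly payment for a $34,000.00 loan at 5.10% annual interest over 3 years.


Loan payment formula: PMT = PV × r / (1 − (1 + r)^(−n))
Monthly rate r = 0.051/12 = 0.00425, n = 36 months
Denominator: 1 − (1 + 0.051/12)^(−36) = 0.141592
PMT = $34,000.00 × (0.051/12) / 0.141592
PMT = $1,020.54 per month

PMT = PV × r / (1-(1+r)^(-n)) = $1,020.54/month


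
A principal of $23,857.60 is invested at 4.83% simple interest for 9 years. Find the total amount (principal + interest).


Total amount formula: A = P(1 + rt) = P + P·r·t
Interest: I = P × r × t = $23,857.60 × 0.0483 × 9 = $10,370.90
A = P + I = $23,857.60 + $10,370.90 = $34,228.50

A = P + I = P(1 + rt) = $34,228.50


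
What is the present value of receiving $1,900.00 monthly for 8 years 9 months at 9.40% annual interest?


Present value of an ordinary annuity: PV = PMT × (1 − (1 + r)^(−n)) / r
Monthly rate r = 0.094/12 ≈ 0.00783333, n = 105
PV = $1,900.00 × (1 − (1 + 0.094/12)^(−105)) / (0.094/12)
PV = $1,900.00 × 71.394619
PV = $135,649.78

PV = PMT × (1-(1+r)^(-n))/r = $135,649.78


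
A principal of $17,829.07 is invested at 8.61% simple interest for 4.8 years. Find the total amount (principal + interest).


Total amount formula: A = P(1 + rt) = P + P·r·t
Interest: I = P × r × t = $17,829.07 × 0.0861 × 4.8 = $7,368.40
A = P + I = $17,829.07 + $7,368.40 = $25,197.47

A = P + I = P(1 + rt) = $25,197.47


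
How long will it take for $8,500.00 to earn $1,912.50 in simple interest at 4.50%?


Rearrange the simple interest formula for t:
I = P × r × t  ⇒  t = I / (P × r)
t = $1,912.50 / ($8,500.00 × 0.045)
t = 5

t = I/(P×r) = 5 years


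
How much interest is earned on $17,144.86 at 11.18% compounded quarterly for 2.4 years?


Compound interest earned = final amount − principal.
A = P(1 + r/n)^(nt) = $17,144.86 × (1 + 0.1118/4)^(4 × 2.4) = $22,339.07
Interest = A − P = $22,339.07 − $17,144.86 = $5,194.21

Interest = A - P = $5,194.21


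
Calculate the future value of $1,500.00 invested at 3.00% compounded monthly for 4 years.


Compound interest formula: A = P(1 + r/n)^(nt)
A = $1,500.00 × (1 + 0.03/12)^(12 × 4)
Growth factor: (1 + 0.03/12)^48 = 1.127328
A = $1,500.00 × 1.127328
A = $1,690.99

A = P(1 + r/n)^(nt) = $1,690.99


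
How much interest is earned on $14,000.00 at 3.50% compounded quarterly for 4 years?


Compound interest earned = final amount − principal.
A = P(1 + r/n)^(nt) = $14,000.00 × (1 + 0.035/4)^(4 × 4) = $16,094.03
Interest = A − P = $16,094.03 − $14,000.00 = $2,094.03

Interest = A - P = $2,094.03


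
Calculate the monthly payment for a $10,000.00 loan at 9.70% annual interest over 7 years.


Loan payment formula: PMT = PV × r / (1 − (1 + r)^(−n))
Monthly rate r = 0.097/12 ≈ 0.00808333, n = 84 months
Denominator: 1 − (1 + 0.097/12)^(−84) = 0.491490
PMT = $10,000.00 × (0.097/12) / 0.491490
PMT = $164.47 per month

PMT = PV × r / (1-(1+r)^(-n)) = $164.47/month


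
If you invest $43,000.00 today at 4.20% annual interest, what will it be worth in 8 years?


Future value formula: FV = PV × (1 + r)^t
FV = $43,000.00 × (1 + 0.042)^8
FV = $43,000.00 × 1.3897662
FV = $59,759.95

FV = PV × (1 + r)^t = $59,759.95


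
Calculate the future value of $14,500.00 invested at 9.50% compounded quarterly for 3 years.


Compound interest formula: A = P(1 + r/n)^(nt)
A = $14,500.00 × (1 + 0.095/4)^(4 × 3)
Growth factor: (1 + 0.095/4)^12 = 1.325339
A = $14,500.00 × 1.325339
A = $19,217.42

A = P(1 + r/n)^(nt) = $19,217.42


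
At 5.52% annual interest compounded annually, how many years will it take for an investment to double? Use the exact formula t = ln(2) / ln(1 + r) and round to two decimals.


Doubling condition: (1 + r)^t = 2
Take ln of both sides: t × ln(1 + r) = ln(2)
t = ln(2) / ln(1 + r)
t = 0.693147 / 0.053730
t = 12.90

t = ln(2) / ln(1 + r) = 12.90 years


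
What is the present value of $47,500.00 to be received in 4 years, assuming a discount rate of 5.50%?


Present value formula: PV = FV / (1 + r)^t
PV = $47,500.00 / (1 + 0.055)^4
PV = $47,500.00 / 1.23882465
PV = $38,342.80

PV = FV / (1 + r)^t = $38,342.80


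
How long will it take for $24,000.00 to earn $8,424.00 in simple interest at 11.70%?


Rearrange the simple interest formula for t:
I = P × r × t  ⇒  t = I / (P × r)
t = $8,424.00 / ($24,000.00 × 0.117)
t = 3

t = I/(P×r) = 3 years


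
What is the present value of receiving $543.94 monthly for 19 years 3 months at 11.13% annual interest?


Present value of an ordinary annuity: PV = PMT × (1 − (1 + r)^(−n)) / r
Monthly rate r = 0.1113/12 = 0.009275, n = 231
PV = $543.94 × (1 − (1 + 0.1113/12)^(−231)) / (0.1113/12)
PV = $543.94 × 95.037975
PV = $51,694.96

PV = PMT × (1-(1+r)^(-n))/r = $51,694.96


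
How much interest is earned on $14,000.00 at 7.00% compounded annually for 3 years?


Compound interest earned = final amount − principal.
A = P(1 + r/n)^(nt) = $14,000.00 × (1 + 0.07/1)^(1 × 3) = $17,150.60
Interest = A − P = $17,150.60 − $14,000.00 = $3,150.60

Interest = A - P = $3,150.60


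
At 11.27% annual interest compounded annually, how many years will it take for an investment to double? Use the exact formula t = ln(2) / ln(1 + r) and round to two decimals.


Doubling condition: (1 + r)^t = 2
Take ln of both sides: t × ln(1 + r) = ln(2)
t = ln(2) / ln(1 + r)
t = 0.693147 / 0.106789
t = 6.49

t = ln(2) / ln(1 + r) = 6.49 years


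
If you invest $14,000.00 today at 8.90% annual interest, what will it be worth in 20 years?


Future value formula: FV = PV × (1 + r)^t
FV = $14,000.00 × (1 + 0.089)^20
FV = $14,000.00 × 5.5024689
FV = $77,034.56

FV = PV × (1 + r)^t = $77,034.56


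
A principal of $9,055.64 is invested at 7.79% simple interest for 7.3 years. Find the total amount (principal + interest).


Total amount formula: A = P(1 + rt) = P + P·r·t
Interest: I = P × r × t = $9,055.64 × 0.0779 × 7.3 = $5,149.67
A = P + I = $9,055.64 + $5,149.67 = $14,205.31

A = P + I = P(1 + rt) = $14,205.31


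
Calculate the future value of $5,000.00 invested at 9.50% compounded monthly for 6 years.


Compound interest formula: A = P(1 + r/n)^(nt)
A = $5,000.00 × (1 + 0.095/12)^(12 × 6)
Growth factor: (1 + 0.095/12)^72 = 1.7643028
A = $5,000.00 × 1.7643028
A = $8,821.51

A = P(1 + r/n)^(nt) = $8,821.51


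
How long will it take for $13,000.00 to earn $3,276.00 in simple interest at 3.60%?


Rearrange the simple interest formula for t:
I = P × r × t  ⇒  t = I / (P × r)
t = $3,276.00 / ($13,000.00 × 0.036)
t = 7

t = I/(P×r) = 7 years


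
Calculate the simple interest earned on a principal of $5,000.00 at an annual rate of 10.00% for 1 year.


Simple interest formula: I = P × r × t
I = $5,000.00 × 0.1 × 1
I = $500.00

I = P × r × t = $500.00


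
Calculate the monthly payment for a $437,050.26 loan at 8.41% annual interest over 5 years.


Loan payment formula: PMT = PV × r / (1 − (1 + r)^(−n))
Monthly rate r = 0.0841/12 ≈ 0.00700833, n = 60 months
Denominator: 1 − (1 + 0.0841/12)^(−60) = 0.3423177
PMT = $437,050.26 × (0.0841/12) / 0.3423177
PMT = $8,947.81 per month

PMT = PV × r / (1-(1+r)^(-n)) = $8,947.81/month


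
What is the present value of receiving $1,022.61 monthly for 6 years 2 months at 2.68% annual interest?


Present value of an ordinary annuity: PV = PMT × (1 − (1 + r)^(−n)) / r
Monthly rate r = 0.0268/12 ≈ 0.00223333, n = 74
PV = $1,022.61 × (1 − (1 + 0.0268/12)^(−74)) / (0.0268/12)
PV = $1,022.61 × 68.138576
PV = $69,679.19

PV = PMT × (1-(1+r)^(-n))/r = $69,679.19


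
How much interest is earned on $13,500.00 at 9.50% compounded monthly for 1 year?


Compound interest earned = final amount − principal.
A = P(1 + r/n)^(nt) = $13,500.00 × (1 + 0.095/12)^(12 × 1) = $14,839.84
Interest = A − P = $14,839.84 − $13,500.00 = $1,339.84

Interest = A - P = $1,339.84


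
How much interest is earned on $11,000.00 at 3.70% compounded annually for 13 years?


Compound interest earned = final amount − principal.
A = P(1 + r/n)^(nt) = $11,000.00 × (1 + 0.037/1)^(1 × 13) = $17,640.73
Interest = A − P = $17,640.73 − $11,000.00 = $6,640.73

Interest = A - P = $6,640.73


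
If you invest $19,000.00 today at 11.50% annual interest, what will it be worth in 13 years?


Future value formula: FV = PV × (1 + r)^t
FV = $19,000.00 × (1 + 0.115)^13
FV = $19,000.00 × 4.116928
FV = $78,221.63

FV = PV × (1 + r)^t = $78,221.63


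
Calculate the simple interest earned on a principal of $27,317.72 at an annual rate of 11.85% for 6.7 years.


Simple interest formula: I = P × r × t
I = $27,317.72 × 0.1185 × 6.7
I = $21,688.90

I = P × r × t = $21,688.90


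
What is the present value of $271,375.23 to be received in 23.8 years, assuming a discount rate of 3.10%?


Present value formula: PV = FV / (1 + r)^t
PV = $271,375.23 / (1 + 0.031)^23.8
PV = $271,375.23 / 2.0680271
PV = $131,224.21

PV = FV / (1 + r)^t = $131,224.21


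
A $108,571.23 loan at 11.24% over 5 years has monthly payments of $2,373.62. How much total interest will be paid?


Total paid over the life of the loan = PMT × n.
Total paid = $2,373.62 × 60 = $142,417.20
Total interest = total paid − principal = $142,417.20 − $108,571.23 = $33,845.97

Total interest = (PMT × n) - PV = $33,845.97


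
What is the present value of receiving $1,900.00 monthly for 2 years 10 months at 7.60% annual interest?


Present value of an ordinary annuity: PV = PMT × (1 − (1 + r)^(−n)) / r
Monthly rate r = 0.076/12 ≈ 0.00633333, n = 34
PV = $1,900.00 × (1 − (1 + 0.076/12)^(−34)) / (0.076/12)
PV = $1,900.00 × 30.502058
PV = $57,953.91

PV = PMT × (1-(1+r)^(-n))/r = $57,953.91


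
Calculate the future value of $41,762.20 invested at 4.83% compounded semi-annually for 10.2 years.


Compound interest formula: A = P(1 + r/n)^(nt)
A = $41,762.20 × (1 + 0.0483/2)^(2 × 10.2)
Growth factor: (1 + 0.0483/2)^20.4 = 1.6271096
A = $41,762.20 × 1.6271096
A = $67,951.68

A = P(1 + r/n)^(nt) = $67,951.68


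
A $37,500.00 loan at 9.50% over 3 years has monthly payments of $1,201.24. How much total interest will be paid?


Total paid over the life of the loan = PMT × n.
Total paid = $1,201.24 × 36 = $43,244.64
Total interest = total paid − principal = $43,244.64 − $37,500.00 = $5,744.64

Total interest = (PMT × n) - PV = $5,744.64


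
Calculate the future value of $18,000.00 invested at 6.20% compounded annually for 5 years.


Compound interest formula: A = P(1 + r/n)^(nt)
A = $18,000.00 × (1 + 0.062/1)^(1 × 5)
Growth factor: (1 + 0.062/1)^5 = 1.3508981
A = $18,000.00 × 1.3508981
A = $24,316.17

A = P(1 + r/n)^(nt) = $24,316.17


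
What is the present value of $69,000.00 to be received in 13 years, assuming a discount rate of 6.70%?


Present value formula: PV = FV / (1 + r)^t
PV = $69,000.00 / (1 + 0.067)^13
PV = $69,000.00 / 2.323472
PV = $29,696.94

PV = FV / (1 + r)^t = $29,696.94


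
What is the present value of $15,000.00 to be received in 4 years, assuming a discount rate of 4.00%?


Present value formula: PV = FV / (1 + r)^t
PV = $15,000.00 / (1 + 0.04)^4
PV = $15,000.00 / 1.169859
PV = $12,822.06

PV = FV / (1 + r)^t = $12,822.06


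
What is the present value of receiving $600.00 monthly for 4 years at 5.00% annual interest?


Present value of an ordinary annuity: PV = PMT × (1 − (1 + r)^(−n)) / r
Monthly rate r = 0.05/12 ≈ 0.00416667, n = 48
PV = $600.00 × (1 − (1 + 0.05/12)^(−48)) / (0.05/12)
PV = $600.00 × 43.422956
PV = $26,053.77

PV = PMT × (1-(1+r)^(-n))/r = $26,053.77


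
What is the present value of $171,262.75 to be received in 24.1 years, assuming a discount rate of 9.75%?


Present value formula: PV = FV / (1 + r)^t
PV = $171,262.75 / (1 + 0.0975)^24.1
PV = $171,262.75 / 9.413457
PV = $18,193.40

PV = FV / (1 + r)^t = $18,193.40


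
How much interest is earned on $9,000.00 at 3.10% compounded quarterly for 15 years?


Compound interest earned = final amount − principal.
A = P(1 + r/n)^(nt) = $9,000.00 × (1 + 0.031/4)^(4 × 15) = $14,302.47
Interest = A − P = $14,302.47 − $9,000.00 = $5,302.47

Interest = A - P = $5,302.47


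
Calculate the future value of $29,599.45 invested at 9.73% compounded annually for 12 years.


Compound interest formula: A = P(1 + r/n)^(nt)
A = $29,599.45 × (1 + 0.0973/1)^(1 × 12)
Growth factor: (1 + 0.0973/1)^12 = 3.0472252
A = $29,599.45 × 3.0472252
A = $90,196.19

A = P(1 + r/n)^(nt) = $90,196.19


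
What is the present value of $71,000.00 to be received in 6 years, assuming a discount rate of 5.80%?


Present value formula: PV = FV / (1 + r)^t
PV = $71,000.00 / (1 + 0.058)^6
PV = $71,000.00 / 1.402536
PV = $50,622.59

PV = FV / (1 + r)^t = $50,622.59


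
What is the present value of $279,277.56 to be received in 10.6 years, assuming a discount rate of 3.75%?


Present value formula: PV = FV / (1 + r)^t
PV = $279,277.56 / (1 + 0.0375)^10.6
PV = $279,277.56 / 1.4773178
PV = $189,043.66

PV = FV / (1 + r)^t = $189,043.66


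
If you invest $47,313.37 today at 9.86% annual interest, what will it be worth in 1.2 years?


Future value formula: FV = PV × (1 + r)^t
FV = $47,313.37 × (1 + 0.0986)^1.2
FV = $47,313.37 × 1.1194573
FV = $52,965.30

FV = PV × (1 + r)^t = $52,965.30


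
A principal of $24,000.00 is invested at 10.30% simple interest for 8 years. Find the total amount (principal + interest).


Total amount formula: A = P(1 + rt) = P + P·r·t
Interest: I = P × r × t = $24,000.00 × 0.103 × 8 = $19,776.00
A = P + I = $24,000.00 + $19,776.00 = $43,776.00

A = P + I = P(1 + rt) = $43,776.00


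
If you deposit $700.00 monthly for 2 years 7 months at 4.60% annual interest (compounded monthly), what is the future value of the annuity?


Future value of an ordinary annuity: FV = PMT × ((1 + r)^n − 1) / r
Monthly rate r = 0.046/12 ≈ 0.00383333, n = 31
FV = $700.00 × ((1 + 0.046/12)^31 − 1) / (0.046/12)
FV = $700.00 × 32.850361
FV = $22,995.25

FV = PMT × ((1+r)^n - 1)/r = $22,995.25


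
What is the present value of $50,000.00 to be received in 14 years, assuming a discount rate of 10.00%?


Present value formula: PV = FV / (1 + r)^t
PV = $50,000.00 / (1 + 0.1)^14
PV = $50,000.00 / 3.797498
PV = $13,166.56

PV = FV / (1 + r)^t = $13,166.56


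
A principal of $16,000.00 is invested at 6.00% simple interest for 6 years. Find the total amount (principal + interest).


Total amount formula: A = P(1 + rt) = P + P·r·t
Interest: I = P × r × t = $16,000.00 × 0.06 × 6 = $5,760.00
A = P + I = $16,000.00 + $5,760.00 = $21,760.00

A = P + I = P(1 + rt) = $21,760.00


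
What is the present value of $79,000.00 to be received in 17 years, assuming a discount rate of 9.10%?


Present value formula: PV = FV / (1 + r)^t
PV = $79,000.00 / (1 + 0.091)^17
PV = $79,000.00 / 4.395626
PV = $17,972.41

PV = FV / (1 + r)^t = $17,972.41


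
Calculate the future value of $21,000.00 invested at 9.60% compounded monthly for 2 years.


Compound interest formula: A = P(1 + r/n)^(nt)
A = $21,000.00 × (1 + 0.096/12)^(12 × 2)
Growth factor: (1 + 0.096/12)^24 = 1.2107452
A = $21,000.00 × 1.2107452
A = $25,425.65

A = P(1 + r/n)^(nt) = $25,425.65


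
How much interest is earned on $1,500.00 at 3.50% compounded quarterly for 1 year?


Compound interest earned = final amount − principal.
A = P(1 + r/n)^(nt) = $1,500.00 × (1 + 0.035/4)^(4 × 1) = $1,553.19
Interest = A − P = $1,553.19 − $1,500.00 = $53.19

Interest = A - P = $53.19


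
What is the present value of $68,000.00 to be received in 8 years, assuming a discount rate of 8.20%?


Present value formula: PV = FV / (1 + r)^t
PV = $68,000.00 / (1 + 0.082)^8
PV = $68,000.00 / 1.878530
PV = $36,198.52

PV = FV / (1 + r)^t = $36,198.52
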